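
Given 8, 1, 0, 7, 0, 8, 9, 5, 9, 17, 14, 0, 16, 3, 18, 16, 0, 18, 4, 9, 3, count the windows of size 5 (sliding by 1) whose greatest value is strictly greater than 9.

12

[8, 1, 0, 7, 0] → max 8
[1, 0, 7, 0, 8] → max 8
[0, 7, 0, 8, 9] → max 9
[7, 0, 8, 9, 5] → max 9
[0, 8, 9, 5, 9] → max 9
[8, 9, 5, 9, 17] → max 17  > 9 ✓
[9, 5, 9, 17, 14] → max 17  > 9 ✓
[5, 9, 17, 14, 0] → max 17  > 9 ✓
[9, 17, 14, 0, 16] → max 17  > 9 ✓
[17, 14, 0, 16, 3] → max 17  > 9 ✓
[14, 0, 16, 3, 18] → max 18  > 9 ✓
[0, 16, 3, 18, 16] → max 18  > 9 ✓
[16, 3, 18, 16, 0] → max 18  > 9 ✓
[3, 18, 16, 0, 18] → max 18  > 9 ✓
[18, 16, 0, 18, 4] → max 18  > 9 ✓
[16, 0, 18, 4, 9] → max 18  > 9 ✓
[0, 18, 4, 9, 3] → max 18  > 9 ✓
12 windows satisfy the condition.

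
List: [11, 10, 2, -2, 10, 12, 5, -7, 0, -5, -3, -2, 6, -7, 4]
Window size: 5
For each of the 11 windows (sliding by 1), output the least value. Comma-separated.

Sliding a size-5 window across the 15 values:
11 10 2 -2 10 → min -2
10 2 -2 10 12 → min -2
2 -2 10 12 5 → min -2
-2 10 12 5 -7 → min -7
10 12 5 -7 0 → min -7
12 5 -7 0 -5 → min -7
5 -7 0 -5 -3 → min -7
-7 0 -5 -3 -2 → min -7
0 -5 -3 -2 6 → min -5
-5 -3 -2 6 -7 → min -7
-3 -2 6 -7 4 → min -7

-2, -2, -2, -7, -7, -7, -7, -7, -5, -7, -7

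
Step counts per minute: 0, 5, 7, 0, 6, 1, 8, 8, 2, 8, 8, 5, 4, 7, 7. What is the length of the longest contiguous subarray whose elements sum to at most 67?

Extend to the right; shrink from the left whenever the sum exceeds 67:
→ 0: sum 0, len 1
→ 5: sum 5, len 2
→ 7: sum 12, len 3
→ 0: sum 12, len 4
→ 6: sum 18, len 5
→ 1: sum 19, len 6
→ 8: sum 27, len 7
→ 8: sum 35, len 8
→ 2: sum 37, len 9
→ 8: sum 45, len 10
→ 8: sum 53, len 11
→ 5: sum 58, len 12
→ 4: sum 62, len 13
→ 7 (dropped 0, 5): sum 64, len 12
→ 7 (dropped 7): sum 64, len 12
Longest length seen: 13.

13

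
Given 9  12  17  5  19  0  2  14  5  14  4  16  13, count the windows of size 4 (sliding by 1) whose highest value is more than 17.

4

9 12 17 5 → max 17
12 17 5 19 → max 19  > 17 ✓
17 5 19 0 → max 19  > 17 ✓
5 19 0 2 → max 19  > 17 ✓
19 0 2 14 → max 19  > 17 ✓
0 2 14 5 → max 14
2 14 5 14 → max 14
14 5 14 4 → max 14
5 14 4 16 → max 16
14 4 16 13 → max 16
4 windows satisfy the condition.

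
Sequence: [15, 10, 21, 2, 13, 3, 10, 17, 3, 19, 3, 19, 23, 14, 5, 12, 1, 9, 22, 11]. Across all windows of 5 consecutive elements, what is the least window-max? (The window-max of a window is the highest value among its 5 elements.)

(15, 10, 21, 2, 13) → max 21
(10, 21, 2, 13, 3) → max 21
(21, 2, 13, 3, 10) → max 21
(2, 13, 3, 10, 17) → max 17
(13, 3, 10, 17, 3) → max 17
(3, 10, 17, 3, 19) → max 19
(10, 17, 3, 19, 3) → max 19
(17, 3, 19, 3, 19) → max 19
(3, 19, 3, 19, 23) → max 23
(19, 3, 19, 23, 14) → max 23
(3, 19, 23, 14, 5) → max 23
(19, 23, 14, 5, 12) → max 23
(23, 14, 5, 12, 1) → max 23
(14, 5, 12, 1, 9) → max 14
(5, 12, 1, 9, 22) → max 22
(12, 1, 9, 22, 11) → max 22
Least of these is 14.

14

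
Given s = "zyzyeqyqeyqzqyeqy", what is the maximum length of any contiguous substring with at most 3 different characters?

8

Extend right; when distinct count exceeds 3, shrink from the left:
[z] 1 distinct, len 1
[z, y] 2 distinct, len 2
[z, y, z] 2 distinct, len 3
[z, y, z, y] 2 distinct, len 4
[z, y, z, y, e] 3 distinct, len 5
[y, e, q] 3 distinct, len 3
[y, e, q, y] 3 distinct, len 4
[y, e, q, y, q] 3 distinct, len 5
[y, e, q, y, q, e] 3 distinct, len 6
[y, e, q, y, q, e, y] 3 distinct, len 7
[y, e, q, y, q, e, y, q] 3 distinct, len 8
[y, q, z] 3 distinct, len 3
[y, q, z, q] 3 distinct, len 4
[y, q, z, q, y] 3 distinct, len 5
[q, y, e] 3 distinct, len 3
[q, y, e, q] 3 distinct, len 4
[q, y, e, q, y] 3 distinct, len 5
Longest length with ≤3 distinct: 8.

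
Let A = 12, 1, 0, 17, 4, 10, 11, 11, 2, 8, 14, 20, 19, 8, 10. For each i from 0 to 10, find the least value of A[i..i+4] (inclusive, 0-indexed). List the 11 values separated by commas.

0, 0, 0, 4, 2, 2, 2, 2, 2, 8, 8

(12, 1, 0, 17, 4) → min 0
(1, 0, 17, 4, 10) → min 0
(0, 17, 4, 10, 11) → min 0
(17, 4, 10, 11, 11) → min 4
(4, 10, 11, 11, 2) → min 2
(10, 11, 11, 2, 8) → min 2
(11, 11, 2, 8, 14) → min 2
(11, 2, 8, 14, 20) → min 2
(2, 8, 14, 20, 19) → min 2
(8, 14, 20, 19, 8) → min 8
(14, 20, 19, 8, 10) → min 8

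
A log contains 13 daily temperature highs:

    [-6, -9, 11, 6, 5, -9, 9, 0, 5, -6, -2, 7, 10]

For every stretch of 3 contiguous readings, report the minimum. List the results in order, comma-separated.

-6 -9 11 → min -9
-9 11 6 → min -9
11 6 5 → min 5
6 5 -9 → min -9
5 -9 9 → min -9
-9 9 0 → min -9
9 0 5 → min 0
0 5 -6 → min -6
5 -6 -2 → min -6
-6 -2 7 → min -6
-2 7 10 → min -2

-9, -9, 5, -9, -9, -9, 0, -6, -6, -6, -2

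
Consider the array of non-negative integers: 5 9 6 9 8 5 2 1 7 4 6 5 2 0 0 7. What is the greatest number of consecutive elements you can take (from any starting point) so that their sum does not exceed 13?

5

Extend to the right; shrink from the left whenever the sum exceeds 13:
add 5: [5] sum 5, len 1
add 9: [9] sum 9, len 1
add 6: [6] sum 6, len 1
add 9: [9] sum 9, len 1
add 8: [8] sum 8, len 1
add 5: [8, 5] sum 13, len 2
add 2: [5, 2] sum 7, len 2
add 1: [5, 2, 1] sum 8, len 3
add 7: [2, 1, 7] sum 10, len 3
add 4: [1, 7, 4] sum 12, len 3
add 6: [4, 6] sum 10, len 2
add 5: [6, 5] sum 11, len 2
add 2: [6, 5, 2] sum 13, len 3
add 0: [6, 5, 2, 0] sum 13, len 4
add 0: [6, 5, 2, 0, 0] sum 13, len 5
add 7: [2, 0, 0, 7] sum 9, len 4
Longest length seen: 5.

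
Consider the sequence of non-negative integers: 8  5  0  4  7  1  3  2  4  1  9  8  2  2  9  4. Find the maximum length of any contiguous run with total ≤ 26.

Extend to the right; shrink from the left whenever the sum exceeds 26:
[8] sum 8 len 1
[8, 5] sum 13 len 2
[8, 5, 0] sum 13 len 3
[8, 5, 0, 4] sum 17 len 4
[8, 5, 0, 4, 7] sum 24 len 5
[8, 5, 0, 4, 7, 1] sum 25 len 6
[5, 0, 4, 7, 1, 3] sum 20 len 6
[5, 0, 4, 7, 1, 3, 2] sum 22 len 7
[5, 0, 4, 7, 1, 3, 2, 4] sum 26 len 8
[0, 4, 7, 1, 3, 2, 4, 1] sum 22 len 8
[1, 3, 2, 4, 1, 9] sum 20 len 6
[2, 4, 1, 9, 8] sum 24 len 5
[2, 4, 1, 9, 8, 2] sum 26 len 6
[4, 1, 9, 8, 2, 2] sum 26 len 6
[8, 2, 2, 9] sum 21 len 4
[8, 2, 2, 9, 4] sum 25 len 5
Longest length seen: 8.

8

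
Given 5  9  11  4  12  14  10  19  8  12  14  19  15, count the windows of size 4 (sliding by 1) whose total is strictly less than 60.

9

[5, 9, 11, 4] → sum 29  < 60 ✓
[9, 11, 4, 12] → sum 36  < 60 ✓
[11, 4, 12, 14] → sum 41  < 60 ✓
[4, 12, 14, 10] → sum 40  < 60 ✓
[12, 14, 10, 19] → sum 55  < 60 ✓
[14, 10, 19, 8] → sum 51  < 60 ✓
[10, 19, 8, 12] → sum 49  < 60 ✓
[19, 8, 12, 14] → sum 53  < 60 ✓
[8, 12, 14, 19] → sum 53  < 60 ✓
[12, 14, 19, 15] → sum 60
9 windows satisfy the condition.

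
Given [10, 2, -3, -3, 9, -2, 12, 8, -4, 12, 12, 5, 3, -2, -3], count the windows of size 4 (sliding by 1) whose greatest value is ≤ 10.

10 2 -3 -3 → max 10  ≤ 10 ✓
2 -3 -3 9 → max 9  ≤ 10 ✓
-3 -3 9 -2 → max 9  ≤ 10 ✓
-3 9 -2 12 → max 12
9 -2 12 8 → max 12
-2 12 8 -4 → max 12
12 8 -4 12 → max 12
8 -4 12 12 → max 12
-4 12 12 5 → max 12
12 12 5 3 → max 12
12 5 3 -2 → max 12
5 3 -2 -3 → max 5  ≤ 10 ✓
4 windows satisfy the condition.

4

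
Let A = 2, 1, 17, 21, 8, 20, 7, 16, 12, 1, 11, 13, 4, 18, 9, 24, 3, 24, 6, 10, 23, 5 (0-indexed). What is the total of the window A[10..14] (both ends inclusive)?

Elements at indices 10..14: 11, 13, 4, 18, 9
sum(11, 13, 4, 18, 9) = 55

55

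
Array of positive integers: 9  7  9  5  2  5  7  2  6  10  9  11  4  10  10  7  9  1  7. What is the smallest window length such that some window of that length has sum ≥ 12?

2

Extend right; whenever the sum reaches 12, record the length and shrink from the left:
add 9: running sum 9 < 12
add 7: shortest ending here [9, 7] sum 16, len 2
add 9: shortest ending here [7, 9] sum 16, len 2
add 5: shortest ending here [9, 5] sum 14, len 2
add 2: shortest ending here [9, 5, 2] sum 16, len 3
add 5: shortest ending here [5, 2, 5] sum 12, len 3
add 7: shortest ending here [5, 7] sum 12, len 2
add 2: shortest ending here [5, 7, 2] sum 14, len 3
add 6: shortest ending here [7, 2, 6] sum 15, len 3
add 10: shortest ending here [6, 10] sum 16, len 2
add 9: shortest ending here [10, 9] sum 19, len 2
add 11: shortest ending here [9, 11] sum 20, len 2
add 4: shortest ending here [11, 4] sum 15, len 2
add 10: shortest ending here [4, 10] sum 14, len 2
add 10: shortest ending here [10, 10] sum 20, len 2
add 7: shortest ending here [10, 7] sum 17, len 2
add 9: shortest ending here [7, 9] sum 16, len 2
add 1: shortest ending here [7, 9, 1] sum 17, len 3
add 7: shortest ending here [9, 1, 7] sum 17, len 3
Shortest qualifying length: 2.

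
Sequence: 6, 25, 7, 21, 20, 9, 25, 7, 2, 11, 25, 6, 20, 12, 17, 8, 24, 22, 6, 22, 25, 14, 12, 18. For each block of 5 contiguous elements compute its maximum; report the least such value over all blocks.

6 25 7 21 20 → max 25
25 7 21 20 9 → max 25
7 21 20 9 25 → max 25
21 20 9 25 7 → max 25
20 9 25 7 2 → max 25
9 25 7 2 11 → max 25
25 7 2 11 25 → max 25
7 2 11 25 6 → max 25
2 11 25 6 20 → max 25
11 25 6 20 12 → max 25
25 6 20 12 17 → max 25
6 20 12 17 8 → max 20
20 12 17 8 24 → max 24
12 17 8 24 22 → max 24
17 8 24 22 6 → max 24
8 24 22 6 22 → max 24
24 22 6 22 25 → max 25
22 6 22 25 14 → max 25
6 22 25 14 12 → max 25
22 25 14 12 18 → max 25
Least of these is 20.

20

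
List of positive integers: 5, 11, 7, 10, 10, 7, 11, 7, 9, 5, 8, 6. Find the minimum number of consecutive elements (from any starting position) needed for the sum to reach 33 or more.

add 5: running sum 5 < 33
add 11: running sum 16 < 33
add 7: running sum 23 < 33
add 10: shortest ending here [5, 11, 7, 10] sum 33, len 4
add 10: shortest ending here [11, 7, 10, 10] sum 38, len 4
add 7: shortest ending here [7, 10, 10, 7] sum 34, len 4
add 11: shortest ending here [10, 10, 7, 11] sum 38, len 4
add 7: shortest ending here [10, 7, 11, 7] sum 35, len 4
add 9: shortest ending here [7, 11, 7, 9] sum 34, len 4
add 5: shortest ending here [7, 11, 7, 9, 5] sum 39, len 5
add 8: shortest ending here [11, 7, 9, 5, 8] sum 40, len 5
add 6: shortest ending here [7, 9, 5, 8, 6] sum 35, len 5
Shortest qualifying length: 4.

4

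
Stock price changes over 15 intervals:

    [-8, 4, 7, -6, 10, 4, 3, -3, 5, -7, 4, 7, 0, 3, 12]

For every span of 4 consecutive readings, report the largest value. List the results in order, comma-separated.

Sliding a size-4 window across the 15 values:
-8 4 7 -6 → max 7
4 7 -6 10 → max 10
7 -6 10 4 → max 10
-6 10 4 3 → max 10
10 4 3 -3 → max 10
4 3 -3 5 → max 5
3 -3 5 -7 → max 5
-3 5 -7 4 → max 5
5 -7 4 7 → max 7
-7 4 7 0 → max 7
4 7 0 3 → max 7
7 0 3 12 → max 12

7, 10, 10, 10, 10, 5, 5, 5, 7, 7, 7, 12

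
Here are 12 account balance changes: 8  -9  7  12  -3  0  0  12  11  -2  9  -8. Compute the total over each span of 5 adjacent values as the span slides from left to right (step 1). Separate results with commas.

15, 7, 16, 21, 20, 21, 30, 22

[8, -9, 7, 12, -3] → sum 15
[-9, 7, 12, -3, 0] → sum 7
[7, 12, -3, 0, 0] → sum 16
[12, -3, 0, 0, 12] → sum 21
[-3, 0, 0, 12, 11] → sum 20
[0, 0, 12, 11, -2] → sum 21
[0, 12, 11, -2, 9] → sum 30
[12, 11, -2, 9, -8] → sum 22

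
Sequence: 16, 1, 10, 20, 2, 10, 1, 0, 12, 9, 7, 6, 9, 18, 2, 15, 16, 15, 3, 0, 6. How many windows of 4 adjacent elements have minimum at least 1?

12

(16, 1, 10, 20) → min 1  ≥ 1 ✓
(1, 10, 20, 2) → min 1  ≥ 1 ✓
(10, 20, 2, 10) → min 2  ≥ 1 ✓
(20, 2, 10, 1) → min 1  ≥ 1 ✓
(2, 10, 1, 0) → min 0
(10, 1, 0, 12) → min 0
(1, 0, 12, 9) → min 0
(0, 12, 9, 7) → min 0
(12, 9, 7, 6) → min 6  ≥ 1 ✓
(9, 7, 6, 9) → min 6  ≥ 1 ✓
(7, 6, 9, 18) → min 6  ≥ 1 ✓
(6, 9, 18, 2) → min 2  ≥ 1 ✓
(9, 18, 2, 15) → min 2  ≥ 1 ✓
(18, 2, 15, 16) → min 2  ≥ 1 ✓
(2, 15, 16, 15) → min 2  ≥ 1 ✓
(15, 16, 15, 3) → min 3  ≥ 1 ✓
(16, 15, 3, 0) → min 0
(15, 3, 0, 6) → min 0
12 windows satisfy the condition.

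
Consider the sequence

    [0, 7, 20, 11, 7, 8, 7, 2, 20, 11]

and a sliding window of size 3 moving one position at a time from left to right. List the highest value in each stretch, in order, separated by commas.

20, 20, 20, 11, 8, 8, 20, 20

(0, 7, 20) → max 20
(7, 20, 11) → max 20
(20, 11, 7) → max 20
(11, 7, 8) → max 11
(7, 8, 7) → max 8
(8, 7, 2) → max 8
(7, 2, 20) → max 20
(2, 20, 11) → max 20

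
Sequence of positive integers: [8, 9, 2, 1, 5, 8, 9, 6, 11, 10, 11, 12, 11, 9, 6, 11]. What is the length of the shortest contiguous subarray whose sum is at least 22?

Extend right; whenever the sum reaches 22, record the length and shrink from the left:
add 8: running sum 8 < 22
add 9: running sum 17 < 22
add 2: running sum 19 < 22
add 1: running sum 20 < 22
add 5: shortest ending here [8, 9, 2, 1, 5] sum 25, len 5
add 8: shortest ending here [9, 2, 1, 5, 8] sum 25, len 5
add 9: shortest ending here [5, 8, 9] sum 22, len 3
add 6: shortest ending here [8, 9, 6] sum 23, len 3
add 11: shortest ending here [9, 6, 11] sum 26, len 3
add 10: shortest ending here [6, 11, 10] sum 27, len 3
add 11: shortest ending here [11, 10, 11] sum 32, len 3
add 12: shortest ending here [11, 12] sum 23, len 2
add 11: shortest ending here [12, 11] sum 23, len 2
add 9: shortest ending here [12, 11, 9] sum 32, len 3
add 6: shortest ending here [11, 9, 6] sum 26, len 3
add 11: shortest ending here [9, 6, 11] sum 26, len 3
Shortest qualifying length: 2.

2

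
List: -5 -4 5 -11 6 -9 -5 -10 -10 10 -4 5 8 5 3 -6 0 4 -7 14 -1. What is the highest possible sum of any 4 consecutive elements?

-5 -4 5 -11 → sum -15
-4 5 -11 6 → sum -4
5 -11 6 -9 → sum -9
-11 6 -9 -5 → sum -19
6 -9 -5 -10 → sum -18
-9 -5 -10 -10 → sum -34
-5 -10 -10 10 → sum -15
-10 -10 10 -4 → sum -14
-10 10 -4 5 → sum 1
10 -4 5 8 → sum 19
-4 5 8 5 → sum 14
5 8 5 3 → sum 21
8 5 3 -6 → sum 10
5 3 -6 0 → sum 2
3 -6 0 4 → sum 1
-6 0 4 -7 → sum -9
0 4 -7 14 → sum 11
4 -7 14 -1 → sum 10
Highest of these is 21.

21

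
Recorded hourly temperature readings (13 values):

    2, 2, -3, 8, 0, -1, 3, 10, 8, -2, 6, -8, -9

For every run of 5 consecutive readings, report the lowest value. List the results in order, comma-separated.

-3, -3, -3, -1, -1, -2, -2, -8, -9

2 2 -3 8 0 → min -3
2 -3 8 0 -1 → min -3
-3 8 0 -1 3 → min -3
8 0 -1 3 10 → min -1
0 -1 3 10 8 → min -1
-1 3 10 8 -2 → min -2
3 10 8 -2 6 → min -2
10 8 -2 6 -8 → min -8
8 -2 6 -8 -9 → min -9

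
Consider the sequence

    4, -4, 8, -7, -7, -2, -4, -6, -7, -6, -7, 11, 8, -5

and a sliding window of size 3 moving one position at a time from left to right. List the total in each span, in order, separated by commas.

8, -3, -6, -16, -13, -12, -17, -19, -20, -2, 12, 14

4 -4 8 → sum 8
-4 8 -7 → sum -3
8 -7 -7 → sum -6
-7 -7 -2 → sum -16
-7 -2 -4 → sum -13
-2 -4 -6 → sum -12
-4 -6 -7 → sum -17
-6 -7 -6 → sum -19
-7 -6 -7 → sum -20
-6 -7 11 → sum -2
-7 11 8 → sum 12
11 8 -5 → sum 14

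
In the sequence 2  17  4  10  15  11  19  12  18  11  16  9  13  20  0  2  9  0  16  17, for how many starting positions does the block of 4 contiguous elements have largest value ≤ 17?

2 17 4 10 → max 17  ≤ 17 ✓
17 4 10 15 → max 17  ≤ 17 ✓
4 10 15 11 → max 15  ≤ 17 ✓
10 15 11 19 → max 19
15 11 19 12 → max 19
11 19 12 18 → max 19
19 12 18 11 → max 19
12 18 11 16 → max 18
18 11 16 9 → max 18
11 16 9 13 → max 16  ≤ 17 ✓
16 9 13 20 → max 20
9 13 20 0 → max 20
13 20 0 2 → max 20
20 0 2 9 → max 20
0 2 9 0 → max 9  ≤ 17 ✓
2 9 0 16 → max 16  ≤ 17 ✓
9 0 16 17 → max 17  ≤ 17 ✓
7 windows satisfy the condition.

7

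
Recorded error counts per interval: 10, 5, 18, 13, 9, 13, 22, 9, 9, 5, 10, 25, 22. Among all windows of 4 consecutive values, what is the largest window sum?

62

Window sums for each of the 10 positions:
10 5 18 13 → sum 46
5 18 13 9 → sum 45
18 13 9 13 → sum 53
13 9 13 22 → sum 57
9 13 22 9 → sum 53
13 22 9 9 → sum 53
22 9 9 5 → sum 45
9 9 5 10 → sum 33
9 5 10 25 → sum 49
5 10 25 22 → sum 62
Largest of these is 62.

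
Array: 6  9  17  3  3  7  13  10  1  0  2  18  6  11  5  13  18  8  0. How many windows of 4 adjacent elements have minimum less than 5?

12

[6, 9, 17, 3] → min 3  < 5 ✓
[9, 17, 3, 3] → min 3  < 5 ✓
[17, 3, 3, 7] → min 3  < 5 ✓
[3, 3, 7, 13] → min 3  < 5 ✓
[3, 7, 13, 10] → min 3  < 5 ✓
[7, 13, 10, 1] → min 1  < 5 ✓
[13, 10, 1, 0] → min 0  < 5 ✓
[10, 1, 0, 2] → min 0  < 5 ✓
[1, 0, 2, 18] → min 0  < 5 ✓
[0, 2, 18, 6] → min 0  < 5 ✓
[2, 18, 6, 11] → min 2  < 5 ✓
[18, 6, 11, 5] → min 5
[6, 11, 5, 13] → min 5
[11, 5, 13, 18] → min 5
[5, 13, 18, 8] → min 5
[13, 18, 8, 0] → min 0  < 5 ✓
12 windows satisfy the condition.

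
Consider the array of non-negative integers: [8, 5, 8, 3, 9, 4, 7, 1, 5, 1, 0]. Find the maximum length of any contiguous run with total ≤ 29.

7

Extend to the right; shrink from the left whenever the sum exceeds 29:
→ 8: sum 8, len 1
→ 5: sum 13, len 2
→ 8: sum 21, len 3
→ 3: sum 24, len 4
→ 9 (dropped 8): sum 25, len 4
→ 4: sum 29, len 5
→ 7 (dropped 5, 8): sum 23, len 4
→ 1: sum 24, len 5
→ 5: sum 29, len 6
→ 1 (dropped 3): sum 27, len 6
→ 0: sum 27, len 7
Longest length seen: 7.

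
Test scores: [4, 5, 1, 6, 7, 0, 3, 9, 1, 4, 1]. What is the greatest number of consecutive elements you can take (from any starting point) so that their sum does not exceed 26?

Extend to the right; shrink from the left whenever the sum exceeds 26:
[4] sum 4 len 1
[4, 5] sum 9 len 2
[4, 5, 1] sum 10 len 3
[4, 5, 1, 6] sum 16 len 4
[4, 5, 1, 6, 7] sum 23 len 5
[4, 5, 1, 6, 7, 0] sum 23 len 6
[4, 5, 1, 6, 7, 0, 3] sum 26 len 7
[1, 6, 7, 0, 3, 9] sum 26 len 6
[6, 7, 0, 3, 9, 1] sum 26 len 6
[7, 0, 3, 9, 1, 4] sum 24 len 6
[7, 0, 3, 9, 1, 4, 1] sum 25 len 7
Longest length seen: 7.

7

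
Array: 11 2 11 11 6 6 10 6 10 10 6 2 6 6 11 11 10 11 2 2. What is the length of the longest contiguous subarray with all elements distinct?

3

[11] len 1
[11, 2] len 2
[2, 11] len 2
[11] len 1
[11, 6] len 2
[6] len 1
[6, 10] len 2
[10, 6] len 2
[6, 10] len 2
[10] len 1
[10, 6] len 2
[10, 6, 2] len 3
[2, 6] len 2
[6] len 1
[6, 11] len 2
[11] len 1
[11, 10] len 2
[10, 11] len 2
[10, 11, 2] len 3
[2] len 1
Longest all-distinct length: 3.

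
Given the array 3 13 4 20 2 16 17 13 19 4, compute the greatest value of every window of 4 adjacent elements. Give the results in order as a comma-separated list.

20, 20, 20, 20, 17, 19, 19

(3, 13, 4, 20) → max 20
(13, 4, 20, 2) → max 20
(4, 20, 2, 16) → max 20
(20, 2, 16, 17) → max 20
(2, 16, 17, 13) → max 17
(16, 17, 13, 19) → max 19
(17, 13, 19, 4) → max 19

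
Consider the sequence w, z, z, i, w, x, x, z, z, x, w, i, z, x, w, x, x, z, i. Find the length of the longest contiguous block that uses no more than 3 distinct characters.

Extend right; when distinct count exceeds 3, shrink from the left:
[w] 1 distinct, len 1
[w, z] 2 distinct, len 2
[w, z, z] 2 distinct, len 3
[w, z, z, i] 3 distinct, len 4
[w, z, z, i, w] 3 distinct, len 5
[i, w, x] 3 distinct, len 3
[i, w, x, x] 3 distinct, len 4
[w, x, x, z] 3 distinct, len 4
[w, x, x, z, z] 3 distinct, len 5
[w, x, x, z, z, x] 3 distinct, len 6
[w, x, x, z, z, x, w] 3 distinct, len 7
[x, w, i] 3 distinct, len 3
[w, i, z] 3 distinct, len 3
[i, z, x] 3 distinct, len 3
[z, x, w] 3 distinct, len 3
[z, x, w, x] 3 distinct, len 4
[z, x, w, x, x] 3 distinct, len 5
[z, x, w, x, x, z] 3 distinct, len 6
[x, x, z, i] 3 distinct, len 4
Longest length with ≤3 distinct: 7.

7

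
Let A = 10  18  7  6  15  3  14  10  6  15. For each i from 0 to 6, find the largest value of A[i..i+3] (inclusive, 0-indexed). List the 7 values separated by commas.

(10, 18, 7, 6) → max 18
(18, 7, 6, 15) → max 18
(7, 6, 15, 3) → max 15
(6, 15, 3, 14) → max 15
(15, 3, 14, 10) → max 15
(3, 14, 10, 6) → max 14
(14, 10, 6, 15) → max 15

18, 18, 15, 15, 15, 14, 15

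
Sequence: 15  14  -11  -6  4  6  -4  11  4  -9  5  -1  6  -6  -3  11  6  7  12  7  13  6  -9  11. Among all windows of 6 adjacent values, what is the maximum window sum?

Each size-6 window and its sum:
[15, 14, -11, -6, 4, 6] → sum 22
[14, -11, -6, 4, 6, -4] → sum 3
[-11, -6, 4, 6, -4, 11] → sum 0
[-6, 4, 6, -4, 11, 4] → sum 15
[4, 6, -4, 11, 4, -9] → sum 12
[6, -4, 11, 4, -9, 5] → sum 13
[-4, 11, 4, -9, 5, -1] → sum 6
[11, 4, -9, 5, -1, 6] → sum 16
[4, -9, 5, -1, 6, -6] → sum -1
[-9, 5, -1, 6, -6, -3] → sum -8
[5, -1, 6, -6, -3, 11] → sum 12
[-1, 6, -6, -3, 11, 6] → sum 13
[6, -6, -3, 11, 6, 7] → sum 21
[-6, -3, 11, 6, 7, 12] → sum 27
[-3, 11, 6, 7, 12, 7] → sum 40
[11, 6, 7, 12, 7, 13] → sum 56
[6, 7, 12, 7, 13, 6] → sum 51
[7, 12, 7, 13, 6, -9] → sum 36
[12, 7, 13, 6, -9, 11] → sum 40
Maximum of these is 56.

56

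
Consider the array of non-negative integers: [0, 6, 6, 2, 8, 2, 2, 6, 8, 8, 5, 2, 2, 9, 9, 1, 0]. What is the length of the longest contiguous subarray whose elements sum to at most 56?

12

→ 0: sum 0, len 1
→ 6: sum 6, len 2
→ 6: sum 12, len 3
→ 2: sum 14, len 4
→ 8: sum 22, len 5
→ 2: sum 24, len 6
→ 2: sum 26, len 7
→ 6: sum 32, len 8
→ 8: sum 40, len 9
→ 8: sum 48, len 10
→ 5: sum 53, len 11
→ 2: sum 55, len 12
→ 2 (dropped 0, 6): sum 51, len 11
→ 9 (dropped 6): sum 54, len 11
→ 9 (dropped 2, 8): sum 53, len 10
→ 1: sum 54, len 11
→ 0: sum 54, len 12
Longest length seen: 12.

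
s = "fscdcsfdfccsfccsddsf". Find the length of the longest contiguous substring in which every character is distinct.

4

add f: [f] len 1
add s: [f, s] len 2
add c: [f, s, c] len 3
add d: [f, s, c, d] len 4
add c (repeat c, move left end past it): [d, c] len 2
add s: [d, c, s] len 3
add f: [d, c, s, f] len 4
add d (repeat d, move left end past it): [c, s, f, d] len 4
add f (repeat f, move left end past it): [d, f] len 2
add c: [d, f, c] len 3
add c (repeat c, move left end past it): [c] len 1
add s: [c, s] len 2
add f: [c, s, f] len 3
add c (repeat c, move left end past it): [s, f, c] len 3
add c (repeat c, move left end past it): [c] len 1
add s: [c, s] len 2
add d: [c, s, d] len 3
add d (repeat d, move left end past it): [d] len 1
add s: [d, s] len 2
add f: [d, s, f] len 3
Longest all-distinct length: 4.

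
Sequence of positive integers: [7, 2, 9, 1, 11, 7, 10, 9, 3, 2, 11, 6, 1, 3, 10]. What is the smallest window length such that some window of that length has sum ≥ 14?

2

Extend right; whenever the sum reaches 14, record the length and shrink from the left:
add 7: running sum 7 < 14
add 2: running sum 9 < 14
end 2: [7, 2, 9] sum 18, len 3
end 3: [7, 2, 9, 1] sum 19, len 4
end 4: [9, 1, 11] sum 21, len 3
end 5: [11, 7] sum 18, len 2
end 6: [7, 10] sum 17, len 2
end 7: [10, 9] sum 19, len 2
end 8: [10, 9, 3] sum 22, len 3
end 9: [9, 3, 2] sum 14, len 3
end 10: [3, 2, 11] sum 16, len 3
end 11: [11, 6] sum 17, len 2
end 12: [11, 6, 1] sum 18, len 3
end 13: [11, 6, 1, 3] sum 21, len 4
end 14: [1, 3, 10] sum 14, len 3
Shortest qualifying length: 2.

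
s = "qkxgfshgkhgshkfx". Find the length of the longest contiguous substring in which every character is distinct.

7

[q] len 1
[q, k] len 2
[q, k, x] len 3
[q, k, x, g] len 4
[q, k, x, g, f] len 5
[q, k, x, g, f, s] len 6
[q, k, x, g, f, s, h] len 7
[f, s, h, g] len 4
[f, s, h, g, k] len 5
[g, k, h] len 3
[k, h, g] len 3
[k, h, g, s] len 4
[g, s, h] len 3
[g, s, h, k] len 4
[g, s, h, k, f] len 5
[g, s, h, k, f, x] len 6
Longest all-distinct length: 7.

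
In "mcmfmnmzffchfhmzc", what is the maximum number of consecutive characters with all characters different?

[m] len 1
[m, c] len 2
[c, m] len 2
[c, m, f] len 3
[f, m] len 2
[f, m, n] len 3
[n, m] len 2
[n, m, z] len 3
[n, m, z, f] len 4
[f] len 1
[f, c] len 2
[f, c, h] len 3
[c, h, f] len 3
[f, h] len 2
[f, h, m] len 3
[f, h, m, z] len 4
[f, h, m, z, c] len 5
Longest all-distinct length: 5.

5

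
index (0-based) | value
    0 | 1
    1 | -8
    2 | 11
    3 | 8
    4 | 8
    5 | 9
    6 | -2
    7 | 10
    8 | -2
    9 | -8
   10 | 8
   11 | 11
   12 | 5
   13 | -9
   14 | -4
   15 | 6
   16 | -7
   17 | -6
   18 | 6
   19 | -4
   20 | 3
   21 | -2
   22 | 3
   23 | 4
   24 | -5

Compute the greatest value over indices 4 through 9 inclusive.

Elements at indices 4..9: 8, 9, -2, 10, -2, -8
max(8, 9, -2, 10, -2, -8) = 10

10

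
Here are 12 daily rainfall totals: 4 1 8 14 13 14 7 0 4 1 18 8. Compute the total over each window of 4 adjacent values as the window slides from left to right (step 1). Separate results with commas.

27, 36, 49, 48, 34, 25, 12, 23, 31

4 1 8 14 → sum 27
1 8 14 13 → sum 36
8 14 13 14 → sum 49
14 13 14 7 → sum 48
13 14 7 0 → sum 34
14 7 0 4 → sum 25
7 0 4 1 → sum 12
0 4 1 18 → sum 23
4 1 18 8 → sum 31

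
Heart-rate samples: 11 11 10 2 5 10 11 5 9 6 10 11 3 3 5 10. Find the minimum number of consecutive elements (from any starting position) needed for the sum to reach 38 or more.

add 11: running sum 11 < 38
add 11: running sum 22 < 38
add 10: running sum 32 < 38
add 2: running sum 34 < 38
end 4: [11, 11, 10, 2, 5] sum 39, len 5
end 5: [11, 10, 2, 5, 10] sum 38, len 5
end 6: [10, 2, 5, 10, 11] sum 38, len 5
end 7: [10, 2, 5, 10, 11, 5] sum 43, len 6
end 8: [5, 10, 11, 5, 9] sum 40, len 5
end 9: [10, 11, 5, 9, 6] sum 41, len 5
end 10: [11, 5, 9, 6, 10] sum 41, len 5
end 11: [5, 9, 6, 10, 11] sum 41, len 5
end 12: [9, 6, 10, 11, 3] sum 39, len 5
end 13: [9, 6, 10, 11, 3, 3] sum 42, len 6
end 14: [6, 10, 11, 3, 3, 5] sum 38, len 6
end 15: [10, 11, 3, 3, 5, 10] sum 42, len 6
Shortest qualifying length: 5.

5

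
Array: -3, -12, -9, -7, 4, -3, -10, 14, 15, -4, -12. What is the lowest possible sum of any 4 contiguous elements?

-31

-3 -12 -9 -7 → sum -31
-12 -9 -7 4 → sum -24
-9 -7 4 -3 → sum -15
-7 4 -3 -10 → sum -16
4 -3 -10 14 → sum 5
-3 -10 14 15 → sum 16
-10 14 15 -4 → sum 15
14 15 -4 -12 → sum 13
Lowest of these is -31.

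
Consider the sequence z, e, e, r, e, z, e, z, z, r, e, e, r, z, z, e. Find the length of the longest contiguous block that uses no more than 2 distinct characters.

[z] 1 distinct, len 1
[z, e] 2 distinct, len 2
[z, e, e] 2 distinct, len 3
[e, e, r] 2 distinct, len 3
[e, e, r, e] 2 distinct, len 4
[e, z] 2 distinct, len 2
[e, z, e] 2 distinct, len 3
[e, z, e, z] 2 distinct, len 4
[e, z, e, z, z] 2 distinct, len 5
[z, z, r] 2 distinct, len 3
[r, e] 2 distinct, len 2
[r, e, e] 2 distinct, len 3
[r, e, e, r] 2 distinct, len 4
[r, z] 2 distinct, len 2
[r, z, z] 2 distinct, len 3
[z, z, e] 2 distinct, len 3
Longest length with ≤2 distinct: 5.

5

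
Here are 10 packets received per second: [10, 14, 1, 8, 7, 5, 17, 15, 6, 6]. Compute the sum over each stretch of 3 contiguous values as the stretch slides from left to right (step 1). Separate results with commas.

Sliding a size-3 window across the 10 values:
(10, 14, 1) → sum 25
(14, 1, 8) → sum 23
(1, 8, 7) → sum 16
(8, 7, 5) → sum 20
(7, 5, 17) → sum 29
(5, 17, 15) → sum 37
(17, 15, 6) → sum 38
(15, 6, 6) → sum 27

25, 23, 16, 20, 29, 37, 38, 27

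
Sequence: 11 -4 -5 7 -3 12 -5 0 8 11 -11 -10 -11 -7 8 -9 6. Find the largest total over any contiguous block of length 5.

Each size-5 window and its sum:
[11, -4, -5, 7, -3] → sum 6
[-4, -5, 7, -3, 12] → sum 7
[-5, 7, -3, 12, -5] → sum 6
[7, -3, 12, -5, 0] → sum 11
[-3, 12, -5, 0, 8] → sum 12
[12, -5, 0, 8, 11] → sum 26
[-5, 0, 8, 11, -11] → sum 3
[0, 8, 11, -11, -10] → sum -2
[8, 11, -11, -10, -11] → sum -13
[11, -11, -10, -11, -7] → sum -28
[-11, -10, -11, -7, 8] → sum -31
[-10, -11, -7, 8, -9] → sum -29
[-11, -7, 8, -9, 6] → sum -13
Largest of these is 26.

26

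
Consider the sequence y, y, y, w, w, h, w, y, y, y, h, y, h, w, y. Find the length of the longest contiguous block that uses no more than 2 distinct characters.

6

[y] 1 distinct, len 1
[y, y] 1 distinct, len 2
[y, y, y] 1 distinct, len 3
[y, y, y, w] 2 distinct, len 4
[y, y, y, w, w] 2 distinct, len 5
[w, w, h] 2 distinct, len 3
[w, w, h, w] 2 distinct, len 4
[w, y] 2 distinct, len 2
[w, y, y] 2 distinct, len 3
[w, y, y, y] 2 distinct, len 4
[y, y, y, h] 2 distinct, len 4
[y, y, y, h, y] 2 distinct, len 5
[y, y, y, h, y, h] 2 distinct, len 6
[h, w] 2 distinct, len 2
[w, y] 2 distinct, len 2
Longest length with ≤2 distinct: 6.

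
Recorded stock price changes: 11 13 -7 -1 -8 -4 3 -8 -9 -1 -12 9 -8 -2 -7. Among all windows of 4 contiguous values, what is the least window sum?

Each size-4 window and its sum:
[11, 13, -7, -1] → sum 16
[13, -7, -1, -8] → sum -3
[-7, -1, -8, -4] → sum -20
[-1, -8, -4, 3] → sum -10
[-8, -4, 3, -8] → sum -17
[-4, 3, -8, -9] → sum -18
[3, -8, -9, -1] → sum -15
[-8, -9, -1, -12] → sum -30
[-9, -1, -12, 9] → sum -13
[-1, -12, 9, -8] → sum -12
[-12, 9, -8, -2] → sum -13
[9, -8, -2, -7] → sum -8
Least of these is -30.

-30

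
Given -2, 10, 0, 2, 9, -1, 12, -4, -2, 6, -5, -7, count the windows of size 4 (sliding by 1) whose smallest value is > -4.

4

(-2, 10, 0, 2) → min -2  > -4 ✓
(10, 0, 2, 9) → min 0  > -4 ✓
(0, 2, 9, -1) → min -1  > -4 ✓
(2, 9, -1, 12) → min -1  > -4 ✓
(9, -1, 12, -4) → min -4
(-1, 12, -4, -2) → min -4
(12, -4, -2, 6) → min -4
(-4, -2, 6, -5) → min -5
(-2, 6, -5, -7) → min -7
4 windows satisfy the condition.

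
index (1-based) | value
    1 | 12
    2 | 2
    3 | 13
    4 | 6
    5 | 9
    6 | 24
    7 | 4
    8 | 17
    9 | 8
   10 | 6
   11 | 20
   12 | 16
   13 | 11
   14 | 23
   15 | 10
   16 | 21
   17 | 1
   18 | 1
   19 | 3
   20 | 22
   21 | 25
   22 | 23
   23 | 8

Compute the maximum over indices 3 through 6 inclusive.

24

Elements at indices 3..6: 13, 6, 9, 24
max(13, 6, 9, 24) = 24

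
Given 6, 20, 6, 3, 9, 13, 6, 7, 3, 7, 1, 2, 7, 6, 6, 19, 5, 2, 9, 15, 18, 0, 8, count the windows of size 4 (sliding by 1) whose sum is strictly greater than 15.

(6, 20, 6, 3) → sum 35  > 15 ✓
(20, 6, 3, 9) → sum 38  > 15 ✓
(6, 3, 9, 13) → sum 31  > 15 ✓
(3, 9, 13, 6) → sum 31  > 15 ✓
(9, 13, 6, 7) → sum 35  > 15 ✓
(13, 6, 7, 3) → sum 29  > 15 ✓
(6, 7, 3, 7) → sum 23  > 15 ✓
(7, 3, 7, 1) → sum 18  > 15 ✓
(3, 7, 1, 2) → sum 13
(7, 1, 2, 7) → sum 17  > 15 ✓
(1, 2, 7, 6) → sum 16  > 15 ✓
(2, 7, 6, 6) → sum 21  > 15 ✓
(7, 6, 6, 19) → sum 38  > 15 ✓
(6, 6, 19, 5) → sum 36  > 15 ✓
(6, 19, 5, 2) → sum 32  > 15 ✓
(19, 5, 2, 9) → sum 35  > 15 ✓
(5, 2, 9, 15) → sum 31  > 15 ✓
(2, 9, 15, 18) → sum 44  > 15 ✓
(9, 15, 18, 0) → sum 42  > 15 ✓
(15, 18, 0, 8) → sum 41  > 15 ✓
19 windows satisfy the condition.

19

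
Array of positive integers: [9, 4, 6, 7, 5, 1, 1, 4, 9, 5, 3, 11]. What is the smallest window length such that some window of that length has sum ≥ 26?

4

add 9: running sum 9 < 26
add 4: running sum 13 < 26
add 6: running sum 19 < 26
end 3: [9, 4, 6, 7] sum 26, len 4
end 4: [9, 4, 6, 7, 5] sum 31, len 5
end 5: [9, 4, 6, 7, 5, 1] sum 32, len 6
end 6: [9, 4, 6, 7, 5, 1, 1] sum 33, len 7
end 7: [4, 6, 7, 5, 1, 1, 4] sum 28, len 7
end 8: [7, 5, 1, 1, 4, 9] sum 27, len 6
end 9: [7, 5, 1, 1, 4, 9, 5] sum 32, len 7
end 10: [5, 1, 1, 4, 9, 5, 3] sum 28, len 7
end 11: [9, 5, 3, 11] sum 28, len 4
Shortest qualifying length: 4.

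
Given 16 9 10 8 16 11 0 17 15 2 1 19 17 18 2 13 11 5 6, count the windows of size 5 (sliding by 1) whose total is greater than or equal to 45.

[16, 9, 10, 8, 16] → sum 59  ≥ 45 ✓
[9, 10, 8, 16, 11] → sum 54  ≥ 45 ✓
[10, 8, 16, 11, 0] → sum 45  ≥ 45 ✓
[8, 16, 11, 0, 17] → sum 52  ≥ 45 ✓
[16, 11, 0, 17, 15] → sum 59  ≥ 45 ✓
[11, 0, 17, 15, 2] → sum 45  ≥ 45 ✓
[0, 17, 15, 2, 1] → sum 35
[17, 15, 2, 1, 19] → sum 54  ≥ 45 ✓
[15, 2, 1, 19, 17] → sum 54  ≥ 45 ✓
[2, 1, 19, 17, 18] → sum 57  ≥ 45 ✓
[1, 19, 17, 18, 2] → sum 57  ≥ 45 ✓
[19, 17, 18, 2, 13] → sum 69  ≥ 45 ✓
[17, 18, 2, 13, 11] → sum 61  ≥ 45 ✓
[18, 2, 13, 11, 5] → sum 49  ≥ 45 ✓
[2, 13, 11, 5, 6] → sum 37
13 windows satisfy the condition.

13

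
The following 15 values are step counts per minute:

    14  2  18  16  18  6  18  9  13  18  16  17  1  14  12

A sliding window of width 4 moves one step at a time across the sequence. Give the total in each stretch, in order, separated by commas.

50, 54, 58, 58, 51, 46, 58, 56, 64, 52, 48, 44

14 2 18 16 → sum 50
2 18 16 18 → sum 54
18 16 18 6 → sum 58
16 18 6 18 → sum 58
18 6 18 9 → sum 51
6 18 9 13 → sum 46
18 9 13 18 → sum 58
9 13 18 16 → sum 56
13 18 16 17 → sum 64
18 16 17 1 → sum 52
16 17 1 14 → sum 48
17 1 14 12 → sum 44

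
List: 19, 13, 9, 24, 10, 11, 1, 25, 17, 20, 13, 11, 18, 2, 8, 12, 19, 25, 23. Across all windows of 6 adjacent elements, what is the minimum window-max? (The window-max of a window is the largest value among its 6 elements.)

18

19 13 9 24 10 11 → max 24
13 9 24 10 11 1 → max 24
9 24 10 11 1 25 → max 25
24 10 11 1 25 17 → max 25
10 11 1 25 17 20 → max 25
11 1 25 17 20 13 → max 25
1 25 17 20 13 11 → max 25
25 17 20 13 11 18 → max 25
17 20 13 11 18 2 → max 20
20 13 11 18 2 8 → max 20
13 11 18 2 8 12 → max 18
11 18 2 8 12 19 → max 19
18 2 8 12 19 25 → max 25
2 8 12 19 25 23 → max 25
Minimum of these is 18.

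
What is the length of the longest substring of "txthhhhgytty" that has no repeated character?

4

add t: [t] len 1
add x: [t, x] len 2
add t (repeat t, move left end past it): [x, t] len 2
add h: [x, t, h] len 3
add h (repeat h, move left end past it): [h] len 1
add h (repeat h, move left end past it): [h] len 1
add h (repeat h, move left end past it): [h] len 1
add g: [h, g] len 2
add y: [h, g, y] len 3
add t: [h, g, y, t] len 4
add t (repeat t, move left end past it): [t] len 1
add y: [t, y] len 2
Longest all-distinct length: 4.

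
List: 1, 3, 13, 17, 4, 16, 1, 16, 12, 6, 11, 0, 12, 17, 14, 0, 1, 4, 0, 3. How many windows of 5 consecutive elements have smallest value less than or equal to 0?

9

1 3 13 17 4 → min 1
3 13 17 4 16 → min 3
13 17 4 16 1 → min 1
17 4 16 1 16 → min 1
4 16 1 16 12 → min 1
16 1 16 12 6 → min 1
1 16 12 6 11 → min 1
16 12 6 11 0 → min 0  ≤ 0 ✓
12 6 11 0 12 → min 0  ≤ 0 ✓
6 11 0 12 17 → min 0  ≤ 0 ✓
11 0 12 17 14 → min 0  ≤ 0 ✓
0 12 17 14 0 → min 0  ≤ 0 ✓
12 17 14 0 1 → min 0  ≤ 0 ✓
17 14 0 1 4 → min 0  ≤ 0 ✓
14 0 1 4 0 → min 0  ≤ 0 ✓
0 1 4 0 3 → min 0  ≤ 0 ✓
9 windows satisfy the condition.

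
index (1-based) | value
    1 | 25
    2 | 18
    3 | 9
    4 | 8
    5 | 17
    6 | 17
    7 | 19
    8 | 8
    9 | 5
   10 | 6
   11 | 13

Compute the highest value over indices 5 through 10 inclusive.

19

Elements at indices 5..10: 17, 17, 19, 8, 5, 6
max(17, 17, 19, 8, 5, 6) = 19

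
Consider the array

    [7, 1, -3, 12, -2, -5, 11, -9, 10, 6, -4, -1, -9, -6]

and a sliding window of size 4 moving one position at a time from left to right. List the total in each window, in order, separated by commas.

17, 8, 2, 16, -5, 7, 18, 3, 11, -8, -20

(7, 1, -3, 12) → sum 17
(1, -3, 12, -2) → sum 8
(-3, 12, -2, -5) → sum 2
(12, -2, -5, 11) → sum 16
(-2, -5, 11, -9) → sum -5
(-5, 11, -9, 10) → sum 7
(11, -9, 10, 6) → sum 18
(-9, 10, 6, -4) → sum 3
(10, 6, -4, -1) → sum 11
(6, -4, -1, -9) → sum -8
(-4, -1, -9, -6) → sum -20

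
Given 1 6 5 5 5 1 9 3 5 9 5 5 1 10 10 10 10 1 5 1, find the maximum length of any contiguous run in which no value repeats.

4

add 1: [1] len 1
add 6: [1, 6] len 2
add 5: [1, 6, 5] len 3
add 5 (repeat 5, move left end past it): [5] len 1
add 5 (repeat 5, move left end past it): [5] len 1
add 1: [5, 1] len 2
add 9: [5, 1, 9] len 3
add 3: [5, 1, 9, 3] len 4
add 5 (repeat 5, move left end past it): [1, 9, 3, 5] len 4
add 9 (repeat 9, move left end past it): [3, 5, 9] len 3
add 5 (repeat 5, move left end past it): [9, 5] len 2
add 5 (repeat 5, move left end past it): [5] len 1
add 1: [5, 1] len 2
add 10: [5, 1, 10] len 3
add 10 (repeat 10, move left end past it): [10] len 1
add 10 (repeat 10, move left end past it): [10] len 1
add 10 (repeat 10, move left end past it): [10] len 1
add 1: [10, 1] len 2
add 5: [10, 1, 5] len 3
add 1 (repeat 1, move left end past it): [5, 1] len 2
Longest all-distinct length: 4.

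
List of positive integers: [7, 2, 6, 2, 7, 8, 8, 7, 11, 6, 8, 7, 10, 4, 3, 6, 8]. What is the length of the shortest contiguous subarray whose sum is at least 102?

16

add 7: running sum 7 < 102
add 2: running sum 9 < 102
add 6: running sum 15 < 102
add 2: running sum 17 < 102
add 7: running sum 24 < 102
add 8: running sum 32 < 102
add 8: running sum 40 < 102
add 7: running sum 47 < 102
add 11: running sum 58 < 102
add 6: running sum 64 < 102
add 8: running sum 72 < 102
add 7: running sum 79 < 102
add 10: running sum 89 < 102
add 4: running sum 93 < 102
add 3: running sum 96 < 102
end 15: [7, 2, 6, 2, 7, 8, 8, 7, 11, 6, 8, 7, 10, 4, 3, 6] sum 102, len 16
end 16: [2, 6, 2, 7, 8, 8, 7, 11, 6, 8, 7, 10, 4, 3, 6, 8] sum 103, len 16
Shortest qualifying length: 16.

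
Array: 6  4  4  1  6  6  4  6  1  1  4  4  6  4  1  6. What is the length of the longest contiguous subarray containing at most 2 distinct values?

4

Extend right; when distinct count exceeds 2, shrink from the left:
add 6: window [6] (1 distinct), len 1
add 4: window [6, 4] (2 distinct), len 2
add 4: window [6, 4, 4] (2 distinct), len 3
add 1: window [4, 4, 1] (2 distinct), len 3
add 6: window [1, 6] (2 distinct), len 2
add 6: window [1, 6, 6] (2 distinct), len 3
add 4: window [6, 6, 4] (2 distinct), len 3
add 6: window [6, 6, 4, 6] (2 distinct), len 4
add 1: window [6, 1] (2 distinct), len 2
add 1: window [6, 1, 1] (2 distinct), len 3
add 4: window [1, 1, 4] (2 distinct), len 3
add 4: window [1, 1, 4, 4] (2 distinct), len 4
add 6: window [4, 4, 6] (2 distinct), len 3
add 4: window [4, 4, 6, 4] (2 distinct), len 4
add 1: window [4, 1] (2 distinct), len 2
add 6: window [1, 6] (2 distinct), len 2
Longest length with ≤2 distinct: 4.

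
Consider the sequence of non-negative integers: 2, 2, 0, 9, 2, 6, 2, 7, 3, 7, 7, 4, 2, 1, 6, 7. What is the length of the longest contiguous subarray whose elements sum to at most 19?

5

Extend to the right; shrink from the left whenever the sum exceeds 19:
[2] sum 2 len 1
[2, 2] sum 4 len 2
[2, 2, 0] sum 4 len 3
[2, 2, 0, 9] sum 13 len 4
[2, 2, 0, 9, 2] sum 15 len 5
[2, 0, 9, 2, 6] sum 19 len 5
[0, 9, 2, 6, 2] sum 19 len 5
[2, 6, 2, 7] sum 17 len 4
[6, 2, 7, 3] sum 18 len 4
[2, 7, 3, 7] sum 19 len 4
[3, 7, 7] sum 17 len 3
[7, 7, 4] sum 18 len 3
[7, 4, 2] sum 13 len 3
[7, 4, 2, 1] sum 14 len 4
[4, 2, 1, 6] sum 13 len 4
[2, 1, 6, 7] sum 16 len 4
Longest length seen: 5.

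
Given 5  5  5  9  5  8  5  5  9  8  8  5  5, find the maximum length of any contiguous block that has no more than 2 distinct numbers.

5

Extend right; when distinct count exceeds 2, shrink from the left:
[5] 1 distinct, len 1
[5, 5] 1 distinct, len 2
[5, 5, 5] 1 distinct, len 3
[5, 5, 5, 9] 2 distinct, len 4
[5, 5, 5, 9, 5] 2 distinct, len 5
[5, 8] 2 distinct, len 2
[5, 8, 5] 2 distinct, len 3
[5, 8, 5, 5] 2 distinct, len 4
[5, 5, 9] 2 distinct, len 3
[9, 8] 2 distinct, len 2
[9, 8, 8] 2 distinct, len 3
[8, 8, 5] 2 distinct, len 3
[8, 8, 5, 5] 2 distinct, len 4
Longest length with ≤2 distinct: 5.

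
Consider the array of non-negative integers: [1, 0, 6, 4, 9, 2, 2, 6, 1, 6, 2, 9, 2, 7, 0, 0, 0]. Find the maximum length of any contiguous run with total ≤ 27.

9

add 1: [1] sum 1, len 1
add 0: [1, 0] sum 1, len 2
add 6: [1, 0, 6] sum 7, len 3
add 4: [1, 0, 6, 4] sum 11, len 4
add 9: [1, 0, 6, 4, 9] sum 20, len 5
add 2: [1, 0, 6, 4, 9, 2] sum 22, len 6
add 2: [1, 0, 6, 4, 9, 2, 2] sum 24, len 7
add 6: [4, 9, 2, 2, 6] sum 23, len 5
add 1: [4, 9, 2, 2, 6, 1] sum 24, len 6
add 6: [9, 2, 2, 6, 1, 6] sum 26, len 6
add 2: [2, 2, 6, 1, 6, 2] sum 19, len 6
add 9: [2, 6, 1, 6, 2, 9] sum 26, len 6
add 2: [6, 1, 6, 2, 9, 2] sum 26, len 6
add 7: [1, 6, 2, 9, 2, 7] sum 27, len 6
add 0: [1, 6, 2, 9, 2, 7, 0] sum 27, len 7
add 0: [1, 6, 2, 9, 2, 7, 0, 0] sum 27, len 8
add 0: [1, 6, 2, 9, 2, 7, 0, 0, 0] sum 27, len 9
Longest length seen: 9.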